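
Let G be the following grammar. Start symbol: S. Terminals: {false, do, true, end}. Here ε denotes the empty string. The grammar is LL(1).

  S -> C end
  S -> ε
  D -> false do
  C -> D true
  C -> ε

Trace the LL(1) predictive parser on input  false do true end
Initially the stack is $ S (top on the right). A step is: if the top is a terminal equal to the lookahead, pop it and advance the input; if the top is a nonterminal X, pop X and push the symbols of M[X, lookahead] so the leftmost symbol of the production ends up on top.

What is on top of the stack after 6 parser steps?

step 1: stack=$ S  input=false do true end $  — expand S -> C end
step 2: stack=$ end C  input=false do true end $  — expand C -> D true
step 3: stack=$ end true D  input=false do true end $  — expand D -> false do
step 4: stack=$ end true do false  input=false do true end $  — match false
step 5: stack=$ end true do  input=do true end $  — match do
step 6: stack=$ end true  input=true end $  — match true
Stack after step 6: $ end (top = end).

end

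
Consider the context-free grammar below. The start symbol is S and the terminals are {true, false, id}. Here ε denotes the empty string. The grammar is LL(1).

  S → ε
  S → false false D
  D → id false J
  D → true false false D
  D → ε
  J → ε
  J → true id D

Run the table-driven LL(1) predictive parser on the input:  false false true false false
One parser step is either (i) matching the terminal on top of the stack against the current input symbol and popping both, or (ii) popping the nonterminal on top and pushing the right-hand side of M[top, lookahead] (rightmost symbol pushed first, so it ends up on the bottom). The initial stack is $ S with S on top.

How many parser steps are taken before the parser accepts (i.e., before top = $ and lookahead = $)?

     Stack                 Input                           Action
  1  $ S                   false false true false false $  expand S → false false D
  2  $ D false false       false false true false false $  match false
  3  $ D false             false true false false $        match false
  4  $ D                   true false false $              expand D → true false false D
  5  $ D false false true  true false false $              match true
  6  $ D false false       false false $                   match false
  7  $ D false             false $                         match false
  8  $ D                   $                               expand D → ε
Accept reached after 8 steps.

8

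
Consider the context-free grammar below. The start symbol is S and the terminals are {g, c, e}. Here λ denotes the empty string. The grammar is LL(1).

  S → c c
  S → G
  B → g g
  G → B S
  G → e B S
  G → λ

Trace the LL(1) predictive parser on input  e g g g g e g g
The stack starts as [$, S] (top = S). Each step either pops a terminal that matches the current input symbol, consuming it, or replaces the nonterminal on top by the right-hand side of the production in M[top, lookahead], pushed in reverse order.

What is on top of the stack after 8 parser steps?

step 1: stack=$ S  input=e g g g g e g g $  — expand S → G
step 2: stack=$ G  input=e g g g g e g g $  — expand G → e B S
step 3: stack=$ S B e  input=e g g g g e g g $  — match e
step 4: stack=$ S B  input=g g g g e g g $  — expand B → g g
step 5: stack=$ S g g  input=g g g g e g g $  — match g
step 6: stack=$ S g  input=g g g e g g $  — match g
step 7: stack=$ S  input=g g e g g $  — expand S → G
step 8: stack=$ G  input=g g e g g $  — expand G → B S
Stack after step 8: $ S B (top = B).

B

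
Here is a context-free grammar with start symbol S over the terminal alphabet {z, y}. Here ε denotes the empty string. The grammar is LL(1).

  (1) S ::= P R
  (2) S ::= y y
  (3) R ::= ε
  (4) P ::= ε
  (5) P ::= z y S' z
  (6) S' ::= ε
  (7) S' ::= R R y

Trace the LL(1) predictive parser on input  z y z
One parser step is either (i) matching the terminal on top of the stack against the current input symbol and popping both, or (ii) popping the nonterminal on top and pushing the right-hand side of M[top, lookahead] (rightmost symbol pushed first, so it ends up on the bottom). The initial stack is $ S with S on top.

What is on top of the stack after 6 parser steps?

step 1: stack=$ S  input=z y z $  — expand S ::= P R
step 2: stack=$ R P  input=z y z $  — expand P ::= z y S' z
step 3: stack=$ R z S' y z  input=z y z $  — match z
step 4: stack=$ R z S' y  input=y z $  — match y
step 5: stack=$ R z S'  input=z $  — expand S' ::= ε
step 6: stack=$ R z  input=z $  — match z
Stack after step 6: $ R (top = R).

R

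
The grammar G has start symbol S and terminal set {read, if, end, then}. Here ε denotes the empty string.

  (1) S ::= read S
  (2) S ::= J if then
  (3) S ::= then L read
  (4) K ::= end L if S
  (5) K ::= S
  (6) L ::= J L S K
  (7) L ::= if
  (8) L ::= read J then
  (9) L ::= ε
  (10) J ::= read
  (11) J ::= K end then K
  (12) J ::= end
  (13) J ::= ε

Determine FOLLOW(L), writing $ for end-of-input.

FIRST(S): from S::=read S we get {read}; from S::=J if then we get {end, if, read, then}; from S::=then L read we get {then}. So FIRST(S) = {end, if, read, then}.
FIRST(K): from K::=end L if S we get {end}; from K::=S we get {end, if, read, then}. So FIRST(K) = {end, if, read, then}.
FIRST(J): from J::=read we get {read}; from J::=K end then K we get {end, if, read, then}; from J::=end we get {end}; from J::=ε we get {ε}. So FIRST(J) = {ε, end, if, read, then}.
FIRST(L): from L::=J L S K we get {end, if, read, then}; from L::=if we get {if}; from L::=read J then we get {read}; from L::=ε we get {ε}. So FIRST(L) = {ε, end, if, read, then}.
FOLLOW(S) includes $ since S is the start symbol.
FOLLOW(L): in S::=then L read, L is followed by read with FIRST {read}; in K::=end L if S, L is followed by if S with FIRST {if}; in L::=J L S K, L is followed by S K with FIRST {end, if, read, then}. Thus FOLLOW(L) = {end, if, read, then}.
FOLLOW(J): in S::=J if then, J is followed by if then with FIRST {if}; in L::=J L S K, J is followed by L S K with FIRST {end, if, read, then}; in L::=read J then, J is followed by then with FIRST {then}. Thus FOLLOW(J) = {end, if, read, then}.
FOLLOW(K): in L::=J L S K, the suffix after K is empty, so FOLLOW(K) ⊇ FOLLOW(L) = {end, if, read, then}; in J::=K end then K (occurrence 1), K is followed by end then K with FIRST {end}; in J::=K end then K (occurrence 2), the suffix after K is empty, so FOLLOW(K) ⊇ FOLLOW(J) = {end, if, read, then}. Thus FOLLOW(K) = {end, if, read, then}.
FOLLOW(S): in S::=read S, the suffix after S is empty (adds nothing new); in K::=end L if S, the suffix after S is empty, so FOLLOW(S) ⊇ FOLLOW(K) = {end, if, read, then}; in K::=S, the suffix after S is empty, so FOLLOW(S) ⊇ FOLLOW(K) = {end, if, read, then}; in L::=J L S K, S is followed by K with FIRST {end, if, read, then}. Thus FOLLOW(S) = {$, end, if, read, then}.

{end, if, read, then}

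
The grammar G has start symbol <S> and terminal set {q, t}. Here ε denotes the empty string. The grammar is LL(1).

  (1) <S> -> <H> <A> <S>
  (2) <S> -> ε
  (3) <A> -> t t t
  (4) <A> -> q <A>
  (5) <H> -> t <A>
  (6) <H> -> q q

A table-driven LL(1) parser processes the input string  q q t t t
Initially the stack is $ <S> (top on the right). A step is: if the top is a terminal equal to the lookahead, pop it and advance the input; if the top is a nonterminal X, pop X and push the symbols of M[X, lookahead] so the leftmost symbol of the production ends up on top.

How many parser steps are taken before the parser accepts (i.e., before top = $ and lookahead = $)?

step 1: stack=$ <S>  input=q q t t t $  — expand <S> -> <H> <A> <S>
step 2: stack=$ <S> <A> <H>  input=q q t t t $  — expand <H> -> q q
step 3: stack=$ <S> <A> q q  input=q q t t t $  — match q
step 4: stack=$ <S> <A> q  input=q t t t $  — match q
step 5: stack=$ <S> <A>  input=t t t $  — expand <A> -> t t t
step 6: stack=$ <S> t t t  input=t t t $  — match t
step 7: stack=$ <S> t t  input=t t $  — match t
step 8: stack=$ <S> t  input=t $  — match t
step 9: stack=$ <S>  input=$  — expand <S> -> ε
Accept reached after 9 steps.

9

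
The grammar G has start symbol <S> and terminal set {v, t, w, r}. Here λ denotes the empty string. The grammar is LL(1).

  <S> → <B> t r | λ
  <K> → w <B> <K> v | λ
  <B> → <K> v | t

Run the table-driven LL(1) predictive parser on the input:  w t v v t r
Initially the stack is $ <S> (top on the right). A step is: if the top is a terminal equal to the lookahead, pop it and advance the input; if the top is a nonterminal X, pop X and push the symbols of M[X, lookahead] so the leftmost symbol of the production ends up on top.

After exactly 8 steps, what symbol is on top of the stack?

     Stack                Input          Action
  1  $ <S>                w t v v t r $  expand <S> → <B> t r
  2  $ r t <B>            w t v v t r $  expand <B> → <K> v
  3  $ r t v <K>          w t v v t r $  expand <K> → w <B> <K> v
  4  $ r t v v <K> <B> w  w t v v t r $  match w
  5  $ r t v v <K> <B>    t v v t r $    expand <B> → t
  6  $ r t v v <K> t      t v v t r $    match t
  7  $ r t v v <K>        v v t r $      expand <K> → λ
  8  $ r t v v            v v t r $      match v
Stack after step 8: $ r t v (top = v).

v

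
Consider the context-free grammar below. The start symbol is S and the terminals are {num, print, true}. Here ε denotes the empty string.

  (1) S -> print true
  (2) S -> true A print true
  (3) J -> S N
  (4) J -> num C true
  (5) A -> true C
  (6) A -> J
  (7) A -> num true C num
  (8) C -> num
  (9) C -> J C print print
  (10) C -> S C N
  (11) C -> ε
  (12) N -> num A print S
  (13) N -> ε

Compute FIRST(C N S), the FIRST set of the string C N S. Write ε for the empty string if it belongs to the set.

{num, print, true}

FIRST(S) = {print, true}
FIRST(N) = {ε, num}
FIRST(J) = {num, print, true}  (via S N)
FIRST(A) = {num, print, true}  (via J)
FIRST(C) = {ε, num, print, true}  (via J C print print, S C N)
FIRST(C N S): take FIRST of each symbol in turn, carrying on past any symbol whose FIRST contains ε; result {num, print, true}.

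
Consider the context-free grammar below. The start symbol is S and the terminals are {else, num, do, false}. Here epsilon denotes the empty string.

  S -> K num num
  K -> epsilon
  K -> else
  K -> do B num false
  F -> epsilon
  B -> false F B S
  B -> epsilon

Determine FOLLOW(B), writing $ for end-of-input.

FIRST(K): from K->epsilon we get {epsilon}; from K->else we get {else}; from K->do B num false we get {do}. So FIRST(K) = {epsilon, do, else}.
FIRST(F): from F->epsilon we get {epsilon}. So FIRST(F) = {epsilon}.
FIRST(B): from B->false F B S we get {false}; from B->epsilon we get {epsilon}. So FIRST(B) = {epsilon, false}.
FIRST(S): from S->K num num we get {do, else, num}. So FIRST(S) = {do, else, num}.
FOLLOW(S) includes $ since S is the start symbol.
FOLLOW(K): in S->K num num, K is followed by num num with FIRST {num}. Thus FOLLOW(K) = {num}.
FOLLOW(F): in B->false F B S, F is followed by B S with FIRST {do, else, false, num}. Thus FOLLOW(F) = {do, else, false, num}.
FOLLOW(B): in K->do B num false, B is followed by num false with FIRST {num}; in B->false F B S, B is followed by S with FIRST {do, else, num}. Thus FOLLOW(B) = {do, else, num}.
FOLLOW(S): in B->false F B S, the suffix after S is empty, so FOLLOW(S) ⊇ FOLLOW(B) = {do, else, num}. Thus FOLLOW(S) = {$, do, else, num}.

{do, else, num}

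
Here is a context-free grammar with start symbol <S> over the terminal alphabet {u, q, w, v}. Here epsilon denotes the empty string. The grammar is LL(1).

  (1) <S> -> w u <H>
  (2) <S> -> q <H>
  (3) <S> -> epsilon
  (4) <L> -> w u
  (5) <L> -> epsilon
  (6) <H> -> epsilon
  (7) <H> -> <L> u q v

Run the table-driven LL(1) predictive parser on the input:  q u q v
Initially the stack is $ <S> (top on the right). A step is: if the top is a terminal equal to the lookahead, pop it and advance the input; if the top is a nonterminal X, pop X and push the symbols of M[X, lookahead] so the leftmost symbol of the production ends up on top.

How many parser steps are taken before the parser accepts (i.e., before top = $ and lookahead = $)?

7

     Stack        Input      Action
  1  $ <S>        q u q v $  expand <S> -> q <H>
  2  $ <H> q      q u q v $  match q
  3  $ <H>        u q v $    expand <H> -> <L> u q v
  4  $ v q u <L>  u q v $    expand <L> -> epsilon
  5  $ v q u      u q v $    match u
  6  $ v q        q v $      match q
  7  $ v          v $        match v
Accept reached after 7 steps.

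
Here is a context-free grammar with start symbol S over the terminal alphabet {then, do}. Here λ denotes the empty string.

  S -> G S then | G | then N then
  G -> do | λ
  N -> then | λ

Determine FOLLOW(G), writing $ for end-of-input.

FIRST(G): from G->do we get {do}; from G->λ we get {λ}. So FIRST(G) = {λ, do}.
FIRST(N): from N->then we get {then}; from N->λ we get {λ}. So FIRST(N) = {λ, then}.
FIRST(S): from S->G S then we get {do, then}; from S->G we get {λ, do}; from S->then N then we get {then}. So FIRST(S) = {λ, do, then}.
FOLLOW(S) includes $ since S is the start symbol.
FOLLOW(S): in S->G S then, S is followed by then with FIRST {then}. Thus FOLLOW(S) = {$, then}.
FOLLOW(G): in S->G S then, G is followed by S then with FIRST {do, then}; in S->G, the suffix after G is empty, so FOLLOW(G) ⊇ FOLLOW(S) = {$, then}. Thus FOLLOW(G) = {$, do, then}.
FOLLOW(N): in S->then N then, N is followed by then with FIRST {then}. Thus FOLLOW(N) = {then}.

{$, do, then}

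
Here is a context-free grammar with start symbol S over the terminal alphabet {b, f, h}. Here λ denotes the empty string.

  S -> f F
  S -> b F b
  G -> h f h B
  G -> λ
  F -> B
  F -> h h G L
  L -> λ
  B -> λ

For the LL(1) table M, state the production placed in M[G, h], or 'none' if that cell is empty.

FIRST(S): from S->f F we get {f}; from S->b F b we get {b}. So FIRST(S) = {b, f}.
FIRST(G): from G->h f h B we get {h}; from G->λ we get {λ}. So FIRST(G) = {λ, h}.
FIRST(L): from L->λ we get {λ}. So FIRST(L) = {λ}.
FIRST(B): from B->λ we get {λ}. So FIRST(B) = {λ}.
FIRST(F): from F->B we get {λ}; from F->h h G L we get {h}. So FIRST(F) = {λ, h}.
FOLLOW(S) includes $ since S is the start symbol.
FOLLOW(F): in S->f F, the suffix after F is empty, so FOLLOW(F) ⊇ FOLLOW(S) = {$}; in S->b F b, F is followed by b with FIRST {b}. Thus FOLLOW(F) = {$, b}.
FOLLOW(G): in F->h h G L, G is followed by L with FIRST {λ}; in F->h h G L, the suffix after G is nullable, so FOLLOW(G) ⊇ FOLLOW(F) = {$, b}. Thus FOLLOW(G) = {$, b}.
For G -> h f h B: FIRST(h f h B) = {h}, so it goes in M[G, t] for t ∈ {h}.
For G -> λ: FIRST(λ) = {λ}, so it goes in M[G, t] for t ∈ {}; since λ ∈ FIRST, also for every t ∈ FOLLOW(G) = {$, b}.

G -> h f h B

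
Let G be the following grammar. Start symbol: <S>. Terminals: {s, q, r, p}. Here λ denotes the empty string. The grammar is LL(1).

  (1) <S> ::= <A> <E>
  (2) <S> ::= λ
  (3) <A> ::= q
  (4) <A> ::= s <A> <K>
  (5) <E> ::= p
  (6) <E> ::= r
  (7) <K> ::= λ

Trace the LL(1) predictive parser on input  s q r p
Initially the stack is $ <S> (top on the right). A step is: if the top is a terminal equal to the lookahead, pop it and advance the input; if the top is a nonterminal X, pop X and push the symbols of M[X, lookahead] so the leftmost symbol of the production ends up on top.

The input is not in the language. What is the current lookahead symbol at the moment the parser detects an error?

step 1: stack=$ <S>  input=s q r p $  — expand <S> ::= <A> <E>
step 2: stack=$ <E> <A>  input=s q r p $  — expand <A> ::= s <A> <K>
step 3: stack=$ <E> <K> <A> s  input=s q r p $  — match s
step 4: stack=$ <E> <K> <A>  input=q r p $  — expand <A> ::= q
step 5: stack=$ <E> <K> q  input=q r p $  — match q
step 6: stack=$ <E> <K>  input=r p $  — expand <K> ::= λ
step 7: stack=$ <E>  input=r p $  — expand <E> ::= r
step 8: stack=$ r  input=r p $  — match r
step 9: stack=$  input=p $  — error: stack empty but input remains

p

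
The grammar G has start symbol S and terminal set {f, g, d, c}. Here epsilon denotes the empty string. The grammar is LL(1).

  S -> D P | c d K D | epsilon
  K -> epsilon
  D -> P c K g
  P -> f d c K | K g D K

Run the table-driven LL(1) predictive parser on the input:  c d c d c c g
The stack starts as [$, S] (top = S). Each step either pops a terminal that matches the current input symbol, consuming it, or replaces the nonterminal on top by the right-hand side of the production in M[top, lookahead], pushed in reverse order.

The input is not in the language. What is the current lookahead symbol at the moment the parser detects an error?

step 1: stack=$ S  input=c d c d c c g $  — expand S -> c d K D
step 2: stack=$ D K d c  input=c d c d c c g $  — match c
step 3: stack=$ D K d  input=d c d c c g $  — match d
step 4: stack=$ D K  input=c d c c g $  — expand K -> epsilon
step 5: stack=$ D  input=c d c c g $  — error: M[D, c] is empty

c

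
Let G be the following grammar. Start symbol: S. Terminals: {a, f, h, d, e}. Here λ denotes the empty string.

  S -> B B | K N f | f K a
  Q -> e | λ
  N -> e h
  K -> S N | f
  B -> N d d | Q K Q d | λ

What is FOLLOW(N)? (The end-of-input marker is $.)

FIRST(Q) = {λ, e}
FIRST(N) = {e}
FIRST(S) = {λ, e, f}  (via B B, K N f)
FIRST(K) = {e, f}  (via S N)
FIRST(B) = {λ, e, f}  (via N d d, Q K Q d)
FOLLOW(S) includes $ since S is the start symbol.
FOLLOW(S): in K->S N, S is followed by N with FIRST {e}. Thus FOLLOW(S) = {$, e}.
FOLLOW(Q): in B->Q K Q d (occurrence 1), Q is followed by K Q d with FIRST {e, f}; in B->Q K Q d (occurrence 2), Q is followed by d with FIRST {d}. Thus FOLLOW(Q) = {d, e, f}.
FOLLOW(K): in S->K N f, K is followed by N f with FIRST {e}; in S->f K a, K is followed by a with FIRST {a}; in B->Q K Q d, K is followed by Q d with FIRST {d, e}. Thus FOLLOW(K) = {a, d, e}.
FOLLOW(N): in S->K N f, N is followed by f with FIRST {f}; in K->S N, the suffix after N is empty, so FOLLOW(N) ⊇ FOLLOW(K) = {a, d, e}; in B->N d d, N is followed by d d with FIRST {d}. Thus FOLLOW(N) = {a, d, e, f}.
FOLLOW(B): in S->B B (occurrence 1), B is followed by B with FIRST {λ, e, f}; in S->B B (occurrence 1), the suffix after B is nullable, so FOLLOW(B) ⊇ FOLLOW(S) = {$, e}; in S->B B (occurrence 2), the suffix after B is empty, so FOLLOW(B) ⊇ FOLLOW(S) = {$, e}. Thus FOLLOW(B) = {$, e, f}.

{a, d, e, f}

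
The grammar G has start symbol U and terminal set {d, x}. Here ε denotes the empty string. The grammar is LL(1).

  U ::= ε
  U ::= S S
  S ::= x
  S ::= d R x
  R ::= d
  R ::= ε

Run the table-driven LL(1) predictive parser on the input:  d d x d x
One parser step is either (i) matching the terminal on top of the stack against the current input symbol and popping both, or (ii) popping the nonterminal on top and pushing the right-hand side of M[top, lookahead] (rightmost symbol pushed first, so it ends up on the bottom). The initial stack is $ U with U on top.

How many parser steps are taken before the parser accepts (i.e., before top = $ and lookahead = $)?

10

      Stack      Input        Action
   1  $ U        d d x d x $  expand U ::= S S
   2  $ S S      d d x d x $  expand S ::= d R x
   3  $ S x R d  d d x d x $  match d
   4  $ S x R    d x d x $    expand R ::= d
   5  $ S x d    d x d x $    match d
   6  $ S x      x d x $      match x
   7  $ S        d x $        expand S ::= d R x
   8  $ x R d    d x $        match d
   9  $ x R      x $          expand R ::= ε
  10  $ x        x $          match x
Accept reached after 10 steps.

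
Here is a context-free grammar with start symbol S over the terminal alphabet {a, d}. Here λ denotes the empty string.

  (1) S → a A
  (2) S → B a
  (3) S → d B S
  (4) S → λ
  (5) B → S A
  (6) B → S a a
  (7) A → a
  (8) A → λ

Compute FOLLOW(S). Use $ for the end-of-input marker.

{$, a, d}

FIRST(A): from A→a we get {a}; from A→λ we get {λ}. So FIRST(A) = {λ, a}.
FIRST(S): from S→a A we get {a}; from S→B a we get {a, d}; from S→d B S we get {d}; from S→λ we get {λ}. So FIRST(S) = {λ, a, d}.
FIRST(B): from B→S A we get {λ, a, d}; from B→S a a we get {a, d}. So FIRST(B) = {λ, a, d}.
FOLLOW(S) includes $ since S is the start symbol.
FOLLOW(S): in S→d B S, the suffix after S is empty (adds nothing new); in B→S A, S is followed by A with FIRST {λ, a}; in B→S A, the suffix after S is nullable, so FOLLOW(S) ⊇ FOLLOW(B) = {$, a, d}; in B→S a a, S is followed by a a with FIRST {a}. Thus FOLLOW(S) = {$, a, d}.
FOLLOW(B): in S→B a, B is followed by a with FIRST {a}; in S→d B S, B is followed by S with FIRST {λ, a, d}; in S→d B S, the suffix after B is nullable, so FOLLOW(B) ⊇ FOLLOW(S) = {$, a, d}. Thus FOLLOW(B) = {$, a, d}.
FOLLOW(A): in S→a A, the suffix after A is empty, so FOLLOW(A) ⊇ FOLLOW(S) = {$, a, d}; in B→S A, the suffix after A is empty, so FOLLOW(A) ⊇ FOLLOW(B) = {$, a, d}. Thus FOLLOW(A) = {$, a, d}.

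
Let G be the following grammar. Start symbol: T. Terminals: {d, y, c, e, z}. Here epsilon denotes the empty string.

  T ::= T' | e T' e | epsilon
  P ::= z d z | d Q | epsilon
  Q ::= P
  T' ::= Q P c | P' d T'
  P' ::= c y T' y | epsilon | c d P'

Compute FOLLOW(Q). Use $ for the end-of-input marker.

FIRST(P): from P::=z d z we get {z}; from P::=d Q we get {d}; from P::=epsilon we get {epsilon}. So FIRST(P) = {epsilon, d, z}.
FIRST(P'): from P'::=c y T' y we get {c}; from P'::=epsilon we get {epsilon}; from P'::=c d P' we get {c}. So FIRST(P') = {epsilon, c}.
FIRST(Q): from Q::=P we get {epsilon, d, z}. So FIRST(Q) = {epsilon, d, z}.
FIRST(T'): from T'::=Q P c we get {c, d, z}; from T'::=P' d T' we get {c, d}. So FIRST(T') = {c, d, z}.
FIRST(T): from T::=T' we get {c, d, z}; from T::=e T' e we get {e}; from T::=epsilon we get {epsilon}. So FIRST(T) = {epsilon, c, d, e, z}.
FOLLOW(T) includes $ since T is the start symbol.
FOLLOW(T): T appears on no right-hand side. Thus FOLLOW(T) = {$}.
FOLLOW(T'): in T::=T', the suffix after T' is empty, so FOLLOW(T') ⊇ FOLLOW(T) = {$}; in T::=e T' e, T' is followed by e with FIRST {e}; in T'::=P' d T', the suffix after T' is empty (adds nothing new); in P'::=c y T' y, T' is followed by y with FIRST {y}. Thus FOLLOW(T') = {$, e, y}.
FOLLOW(P'): in T'::=P' d T', P' is followed by d T' with FIRST {d}; in P'::=c d P', the suffix after P' is empty (adds nothing new). Thus FOLLOW(P') = {d}.
FOLLOW(P): in Q::=P, the suffix after P is empty, so FOLLOW(P) ⊇ FOLLOW(Q) = {c, d, z}; in T'::=Q P c, P is followed by c with FIRST {c}. Thus FOLLOW(P) = {c, d, z}.
FOLLOW(Q): in P::=d Q, the suffix after Q is empty, so FOLLOW(Q) ⊇ FOLLOW(P) = {c, d, z}; in T'::=Q P c, Q is followed by P c with FIRST {c, d, z}. Thus FOLLOW(Q) = {c, d, z}.

{c, d, z}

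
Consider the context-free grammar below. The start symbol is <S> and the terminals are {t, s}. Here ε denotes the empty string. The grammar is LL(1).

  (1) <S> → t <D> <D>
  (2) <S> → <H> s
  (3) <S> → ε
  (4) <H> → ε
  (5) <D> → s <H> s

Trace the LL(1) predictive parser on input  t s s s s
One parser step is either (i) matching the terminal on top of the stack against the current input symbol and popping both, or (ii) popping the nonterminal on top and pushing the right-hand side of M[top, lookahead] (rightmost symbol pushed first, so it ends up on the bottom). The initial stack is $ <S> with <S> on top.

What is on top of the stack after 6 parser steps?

<D>

     Stack          Input        Action
  1  $ <S>          t s s s s $  expand <S> → t <D> <D>
  2  $ <D> <D> t    t s s s s $  match t
  3  $ <D> <D>      s s s s $    expand <D> → s <H> s
  4  $ <D> s <H> s  s s s s $    match s
  5  $ <D> s <H>    s s s $      expand <H> → ε
  6  $ <D> s        s s s $      match s
Stack after step 6: $ <D> (top = <D>).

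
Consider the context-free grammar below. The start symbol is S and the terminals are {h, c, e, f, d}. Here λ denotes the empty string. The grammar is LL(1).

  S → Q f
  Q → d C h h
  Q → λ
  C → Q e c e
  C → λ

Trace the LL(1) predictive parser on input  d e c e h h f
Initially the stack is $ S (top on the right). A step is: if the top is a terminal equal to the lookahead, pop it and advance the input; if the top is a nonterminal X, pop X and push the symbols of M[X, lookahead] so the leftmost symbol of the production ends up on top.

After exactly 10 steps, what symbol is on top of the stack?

      Stack            Input            Action
   1  $ S              d e c e h h f $  expand S → Q f
   2  $ f Q            d e c e h h f $  expand Q → d C h h
   3  $ f h h C d      d e c e h h f $  match d
   4  $ f h h C        e c e h h f $    expand C → Q e c e
   5  $ f h h e c e Q  e c e h h f $    expand Q → λ
   6  $ f h h e c e    e c e h h f $    match e
   7  $ f h h e c      c e h h f $      match c
   8  $ f h h e        e h h f $        match e
   9  $ f h h          h h f $          match h
  10  $ f h            h f $            match h
Stack after step 10: $ f (top = f).

f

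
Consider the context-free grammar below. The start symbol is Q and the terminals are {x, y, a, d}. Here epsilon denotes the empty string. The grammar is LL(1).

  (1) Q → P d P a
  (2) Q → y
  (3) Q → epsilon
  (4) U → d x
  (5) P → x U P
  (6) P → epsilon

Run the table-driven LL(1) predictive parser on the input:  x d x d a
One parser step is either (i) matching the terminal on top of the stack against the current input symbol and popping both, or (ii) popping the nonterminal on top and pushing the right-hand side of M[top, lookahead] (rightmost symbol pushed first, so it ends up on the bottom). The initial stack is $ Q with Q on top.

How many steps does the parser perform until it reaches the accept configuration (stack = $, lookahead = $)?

10

      Stack          Input        Action
   1  $ Q            x d x d a $  expand Q → P d P a
   2  $ a P d P      x d x d a $  expand P → x U P
   3  $ a P d P U x  x d x d a $  match x
   4  $ a P d P U    d x d a $    expand U → d x
   5  $ a P d P x d  d x d a $    match d
   6  $ a P d P x    x d a $      match x
   7  $ a P d P      d a $        expand P → epsilon
   8  $ a P d        d a $        match d
   9  $ a P          a $          expand P → epsilon
  10  $ a            a $          match a
Accept reached after 10 steps.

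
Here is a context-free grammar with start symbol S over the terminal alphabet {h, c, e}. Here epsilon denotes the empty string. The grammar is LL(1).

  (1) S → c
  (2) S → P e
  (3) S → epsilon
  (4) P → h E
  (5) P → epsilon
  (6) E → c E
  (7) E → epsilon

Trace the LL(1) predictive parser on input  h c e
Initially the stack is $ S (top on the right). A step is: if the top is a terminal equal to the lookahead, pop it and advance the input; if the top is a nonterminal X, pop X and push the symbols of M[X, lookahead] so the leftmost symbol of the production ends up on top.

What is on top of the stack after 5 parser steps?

step 1: stack=$ S  input=h c e $  — expand S → P e
step 2: stack=$ e P  input=h c e $  — expand P → h E
step 3: stack=$ e E h  input=h c e $  — match h
step 4: stack=$ e E  input=c e $  — expand E → c E
step 5: stack=$ e E c  input=c e $  — match c
Stack after step 5: $ e E (top = E).

E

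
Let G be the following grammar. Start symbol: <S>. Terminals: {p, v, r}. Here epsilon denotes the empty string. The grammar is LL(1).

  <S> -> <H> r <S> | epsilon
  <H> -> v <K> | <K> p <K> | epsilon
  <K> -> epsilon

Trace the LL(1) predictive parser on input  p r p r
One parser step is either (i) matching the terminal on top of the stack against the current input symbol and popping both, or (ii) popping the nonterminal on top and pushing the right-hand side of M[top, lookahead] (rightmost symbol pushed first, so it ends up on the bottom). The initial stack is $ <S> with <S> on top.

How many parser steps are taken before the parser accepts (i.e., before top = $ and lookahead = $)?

step 1: stack=$ <S>  input=p r p r $  — expand <S> -> <H> r <S>
step 2: stack=$ <S> r <H>  input=p r p r $  — expand <H> -> <K> p <K>
step 3: stack=$ <S> r <K> p <K>  input=p r p r $  — expand <K> -> epsilon
step 4: stack=$ <S> r <K> p  input=p r p r $  — match p
step 5: stack=$ <S> r <K>  input=r p r $  — expand <K> -> epsilon
step 6: stack=$ <S> r  input=r p r $  — match r
step 7: stack=$ <S>  input=p r $  — expand <S> -> <H> r <S>
step 8: stack=$ <S> r <H>  input=p r $  — expand <H> -> <K> p <K>
step 9: stack=$ <S> r <K> p <K>  input=p r $  — expand <K> -> epsilon
step 10: stack=$ <S> r <K> p  input=p r $  — match p
step 11: stack=$ <S> r <K>  input=r $  — expand <K> -> epsilon
step 12: stack=$ <S> r  input=r $  — match r
step 13: stack=$ <S>  input=$  — expand <S> -> epsilon
Accept reached after 13 steps.

13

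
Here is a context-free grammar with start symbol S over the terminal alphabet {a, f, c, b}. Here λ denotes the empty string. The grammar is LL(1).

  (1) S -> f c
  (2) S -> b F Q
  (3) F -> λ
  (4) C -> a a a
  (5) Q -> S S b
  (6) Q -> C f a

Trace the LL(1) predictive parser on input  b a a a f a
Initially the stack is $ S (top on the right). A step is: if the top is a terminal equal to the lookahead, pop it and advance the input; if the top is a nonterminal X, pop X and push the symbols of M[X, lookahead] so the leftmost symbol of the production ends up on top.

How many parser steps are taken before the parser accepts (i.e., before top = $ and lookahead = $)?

      Stack        Input          Action
   1  $ S          b a a a f a $  expand S -> b F Q
   2  $ Q F b      b a a a f a $  match b
   3  $ Q F        a a a f a $    expand F -> λ
   4  $ Q          a a a f a $    expand Q -> C f a
   5  $ a f C      a a a f a $    expand C -> a a a
   6  $ a f a a a  a a a f a $    match a
   7  $ a f a a    a a f a $      match a
   8  $ a f a      a f a $        match a
   9  $ a f        f a $          match f
  10  $ a          a $            match a
Accept reached after 10 steps.

10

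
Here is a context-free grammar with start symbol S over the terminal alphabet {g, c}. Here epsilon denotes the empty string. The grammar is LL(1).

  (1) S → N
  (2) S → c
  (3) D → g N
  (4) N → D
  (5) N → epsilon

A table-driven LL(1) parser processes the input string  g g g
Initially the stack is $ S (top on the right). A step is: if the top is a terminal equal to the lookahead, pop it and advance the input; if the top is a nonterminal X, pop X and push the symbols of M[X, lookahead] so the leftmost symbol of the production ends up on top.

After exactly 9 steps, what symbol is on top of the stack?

g

     Stack  Input    Action
  1  $ S    g g g $  expand S → N
  2  $ N    g g g $  expand N → D
  3  $ D    g g g $  expand D → g N
  4  $ N g  g g g $  match g
  5  $ N    g g $    expand N → D
  6  $ D    g g $    expand D → g N
  7  $ N g  g g $    match g
  8  $ N    g $      expand N → D
  9  $ D    g $      expand D → g N
Stack after step 9: $ N g (top = g).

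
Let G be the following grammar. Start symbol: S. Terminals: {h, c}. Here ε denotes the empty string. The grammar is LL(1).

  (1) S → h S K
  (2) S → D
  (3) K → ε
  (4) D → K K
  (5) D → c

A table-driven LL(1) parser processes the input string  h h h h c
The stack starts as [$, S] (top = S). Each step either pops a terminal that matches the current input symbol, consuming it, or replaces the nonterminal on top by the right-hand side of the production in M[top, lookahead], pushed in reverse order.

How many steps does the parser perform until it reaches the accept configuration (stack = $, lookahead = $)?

15

      Stack          Input        Action
   1  $ S            h h h h c $  expand S → h S K
   2  $ K S h        h h h h c $  match h
   3  $ K S          h h h c $    expand S → h S K
   4  $ K K S h      h h h c $    match h
   5  $ K K S        h h c $      expand S → h S K
   6  $ K K K S h    h h c $      match h
   7  $ K K K S      h c $        expand S → h S K
   8  $ K K K K S h  h c $        match h
   9  $ K K K K S    c $          expand S → D
  10  $ K K K K D    c $          expand D → c
  11  $ K K K K c    c $          match c
  12  $ K K K K      $            expand K → ε
  13  $ K K K        $            expand K → ε
  14  $ K K          $            expand K → ε
  15  $ K            $            expand K → ε
Accept reached after 15 steps.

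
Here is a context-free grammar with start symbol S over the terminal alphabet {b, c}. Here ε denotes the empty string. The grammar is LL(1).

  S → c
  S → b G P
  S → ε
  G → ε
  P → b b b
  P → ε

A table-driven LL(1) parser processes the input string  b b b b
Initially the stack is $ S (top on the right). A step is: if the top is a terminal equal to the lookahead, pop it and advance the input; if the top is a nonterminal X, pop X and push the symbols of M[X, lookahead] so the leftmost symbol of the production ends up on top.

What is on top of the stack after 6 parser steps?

     Stack    Input      Action
  1  $ S      b b b b $  expand S → b G P
  2  $ P G b  b b b b $  match b
  3  $ P G    b b b $    expand G → ε
  4  $ P      b b b $    expand P → b b b
  5  $ b b b  b b b $    match b
  6  $ b b    b b $      match b
Stack after step 6: $ b (top = b).

b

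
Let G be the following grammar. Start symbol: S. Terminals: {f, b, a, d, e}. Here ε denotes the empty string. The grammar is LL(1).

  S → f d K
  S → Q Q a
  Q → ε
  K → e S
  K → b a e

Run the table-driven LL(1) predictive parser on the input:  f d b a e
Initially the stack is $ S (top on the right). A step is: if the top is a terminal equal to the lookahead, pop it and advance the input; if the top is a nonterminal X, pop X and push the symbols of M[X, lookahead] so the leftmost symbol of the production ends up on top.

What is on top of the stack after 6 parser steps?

e

step 1: stack=$ S  input=f d b a e $  — expand S → f d K
step 2: stack=$ K d f  input=f d b a e $  — match f
step 3: stack=$ K d  input=d b a e $  — match d
step 4: stack=$ K  input=b a e $  — expand K → b a e
step 5: stack=$ e a b  input=b a e $  — match b
step 6: stack=$ e a  input=a e $  — match a
Stack after step 6: $ e (top = e).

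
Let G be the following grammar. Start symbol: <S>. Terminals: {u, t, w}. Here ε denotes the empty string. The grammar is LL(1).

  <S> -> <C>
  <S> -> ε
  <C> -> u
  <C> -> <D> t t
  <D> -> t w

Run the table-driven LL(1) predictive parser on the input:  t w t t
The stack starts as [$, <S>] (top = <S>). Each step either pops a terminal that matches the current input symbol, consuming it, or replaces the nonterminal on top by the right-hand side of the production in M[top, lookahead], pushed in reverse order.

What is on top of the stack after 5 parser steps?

t

step 1: stack=$ <S>  input=t w t t $  — expand <S> -> <C>
step 2: stack=$ <C>  input=t w t t $  — expand <C> -> <D> t t
step 3: stack=$ t t <D>  input=t w t t $  — expand <D> -> t w
step 4: stack=$ t t w t  input=t w t t $  — match t
step 5: stack=$ t t w  input=w t t $  — match w
Stack after step 5: $ t t (top = t).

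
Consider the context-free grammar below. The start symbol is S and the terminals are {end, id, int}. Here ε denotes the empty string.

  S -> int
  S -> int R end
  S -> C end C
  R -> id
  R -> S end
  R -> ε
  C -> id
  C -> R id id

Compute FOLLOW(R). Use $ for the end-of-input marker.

{end, id}

FIRST(S): from S->int we get {int}; from S->int R end we get {int}; from S->C end C we get {id, int}. So FIRST(S) = {id, int}.
FIRST(R): from R->id we get {id}; from R->S end we get {id, int}; from R->ε we get {ε}. So FIRST(R) = {ε, id, int}.
FIRST(C): from C->id we get {id}; from C->R id id we get {id, int}. So FIRST(C) = {id, int}.
FOLLOW(S) includes $ since S is the start symbol.
FOLLOW(S): in R->S end, S is followed by end with FIRST {end}. Thus FOLLOW(S) = {$, end}.
FOLLOW(R): in S->int R end, R is followed by end with FIRST {end}; in C->R id id, R is followed by id id with FIRST {id}. Thus FOLLOW(R) = {end, id}.
FOLLOW(C): in S->C end C (occurrence 1), C is followed by end C with FIRST {end}; in S->C end C (occurrence 2), the suffix after C is empty, so FOLLOW(C) ⊇ FOLLOW(S) = {$, end}. Thus FOLLOW(C) = {$, end}.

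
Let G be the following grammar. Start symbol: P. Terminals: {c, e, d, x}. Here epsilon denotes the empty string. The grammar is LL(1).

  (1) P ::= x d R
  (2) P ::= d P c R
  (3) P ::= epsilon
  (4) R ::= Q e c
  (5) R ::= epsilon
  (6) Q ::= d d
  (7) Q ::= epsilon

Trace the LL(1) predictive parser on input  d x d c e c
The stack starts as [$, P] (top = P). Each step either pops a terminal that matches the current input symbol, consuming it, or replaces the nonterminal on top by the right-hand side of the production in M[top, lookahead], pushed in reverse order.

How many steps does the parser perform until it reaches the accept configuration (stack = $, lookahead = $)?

11

      Stack        Input          Action
   1  $ P          d x d c e c $  expand P ::= d P c R
   2  $ R c P d    d x d c e c $  match d
   3  $ R c P      x d c e c $    expand P ::= x d R
   4  $ R c R d x  x d c e c $    match x
   5  $ R c R d    d c e c $      match d
   6  $ R c R      c e c $        expand R ::= epsilon
   7  $ R c        c e c $        match c
   8  $ R          e c $          expand R ::= Q e c
   9  $ c e Q      e c $          expand Q ::= epsilon
  10  $ c e        e c $          match e
  11  $ c          c $            match c
Accept reached after 11 steps.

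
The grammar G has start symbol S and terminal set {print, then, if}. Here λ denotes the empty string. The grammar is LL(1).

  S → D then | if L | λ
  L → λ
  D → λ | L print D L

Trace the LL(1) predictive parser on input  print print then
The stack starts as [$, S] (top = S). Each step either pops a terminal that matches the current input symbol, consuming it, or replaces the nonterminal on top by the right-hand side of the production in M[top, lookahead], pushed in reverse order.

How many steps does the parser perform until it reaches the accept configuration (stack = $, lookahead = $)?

11

      Stack                 Input               Action
   1  $ S                   print print then $  expand S → D then
   2  $ then D              print print then $  expand D → L print D L
   3  $ then L D print L    print print then $  expand L → λ
   4  $ then L D print      print print then $  match print
   5  $ then L D            print then $        expand D → L print D L
   6  $ then L L D print L  print then $        expand L → λ
   7  $ then L L D print    print then $        match print
   8  $ then L L D          then $              expand D → λ
   9  $ then L L            then $              expand L → λ
  10  $ then L              then $              expand L → λ
  11  $ then                then $              match then
Accept reached after 11 steps.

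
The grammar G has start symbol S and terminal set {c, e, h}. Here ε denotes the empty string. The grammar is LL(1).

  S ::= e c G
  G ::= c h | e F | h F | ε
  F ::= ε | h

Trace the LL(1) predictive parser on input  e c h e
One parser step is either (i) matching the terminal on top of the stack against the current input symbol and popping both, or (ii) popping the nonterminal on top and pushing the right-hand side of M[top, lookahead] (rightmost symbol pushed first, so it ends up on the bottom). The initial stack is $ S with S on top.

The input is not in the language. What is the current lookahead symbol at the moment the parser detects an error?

     Stack    Input      Action
  1  $ S      e c h e $  expand S ::= e c G
  2  $ G c e  e c h e $  match e
  3  $ G c    c h e $    match c
  4  $ G      h e $      expand G ::= h F
  5  $ F h    h e $      match h
  6  $ F      e $        error: M[F, e] is empty

e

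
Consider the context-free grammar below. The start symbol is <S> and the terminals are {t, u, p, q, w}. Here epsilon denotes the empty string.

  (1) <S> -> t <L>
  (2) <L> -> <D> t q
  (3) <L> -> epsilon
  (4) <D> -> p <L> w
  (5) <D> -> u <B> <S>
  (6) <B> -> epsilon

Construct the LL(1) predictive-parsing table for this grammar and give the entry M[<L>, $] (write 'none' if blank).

<L> -> epsilon

FIRST(<S>) = {t}
FIRST(<D>) = {p, u}
FIRST(<B>) = {epsilon}
FIRST(<L>) = {epsilon, p, u}  (via <D> t q)
FOLLOW(<S>) includes $ since <S> is the start symbol.
FOLLOW(<S>): in <D>->u <B> <S>, the suffix after <S> is empty, so FOLLOW(<S>) ⊇ FOLLOW(<D>) = {t}. Thus FOLLOW(<S>) = {$, t}.
FOLLOW(<L>): in <S>->t <L>, the suffix after <L> is empty, so FOLLOW(<L>) ⊇ FOLLOW(<S>) = {$, t}; in <D>->p <L> w, <L> is followed by w with FIRST {w}. Thus FOLLOW(<L>) = {$, t, w}.
For <L> -> <D> t q: FIRST(<D> t q) = {p, u}, so it goes in M[<L>, t] for t ∈ {p, u}.
For <L> -> epsilon: FIRST(epsilon) = {epsilon}, so it goes in M[<L>, t] for t ∈ {}; since epsilon ∈ FIRST, also for every t ∈ FOLLOW(<L>) = {$, t, w}.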